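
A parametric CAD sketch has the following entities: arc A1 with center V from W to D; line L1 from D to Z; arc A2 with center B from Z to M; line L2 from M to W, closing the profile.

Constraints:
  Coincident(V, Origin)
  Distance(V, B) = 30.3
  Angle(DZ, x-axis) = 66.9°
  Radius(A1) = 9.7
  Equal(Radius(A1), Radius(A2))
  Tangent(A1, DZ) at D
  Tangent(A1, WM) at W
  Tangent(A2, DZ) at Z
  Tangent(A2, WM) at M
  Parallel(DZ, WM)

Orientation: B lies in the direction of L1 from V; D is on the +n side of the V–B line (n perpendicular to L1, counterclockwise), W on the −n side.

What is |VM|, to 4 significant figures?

31.81

The slot axis is L1's direction at 66.9°, so u = (cos 66.9°, sin 66.9°) = (0.3923, 0.9198) and n = (−sin 66.9°, cos 66.9°) = (-0.9198, 0.3923). V is at the origin and B lies 30.3 along u from V, so B = 30.3·u = (11.89, 27.87). Tangency of A1 to both parallel lines with radius 9.7 puts D and W at V ± 9.7·n: D = (-8.922, 3.806), W = (8.922, -3.806). Equal radii place Z and M the same way about B: Z = B + 9.7·n = (2.966, 31.68), M = B − 9.7·n = (20.81, 24.06). Then |VM| = |M − V| = 31.81.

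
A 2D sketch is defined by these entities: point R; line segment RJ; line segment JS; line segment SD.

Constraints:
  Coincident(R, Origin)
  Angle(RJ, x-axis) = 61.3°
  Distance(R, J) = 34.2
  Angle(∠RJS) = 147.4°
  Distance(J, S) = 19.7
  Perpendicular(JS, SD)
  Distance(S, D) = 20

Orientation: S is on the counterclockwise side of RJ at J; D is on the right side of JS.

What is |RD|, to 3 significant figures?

61.9

R is at the origin; RJ runs at 61.3° with length 34.2, so J = 34.2·(cos 61.3°, sin 61.3°) = (16.4, 30.0). ∠RJS = 147.4°, so JS runs at 61.3° + (180° − 147.4°) = 93.9° from the x-axis; with |JS| = 19.7, S = J + 19.7·(cos 93.9°, sin 93.9°) = (15.1, 49.7). JS is perpendicular to SD; with |SD| = 20.0 on the right of JS, D = S + 20.0·(0.998, 0.0680) = (35.0, 51.0). Then |RD| = |D − R| = 61.9.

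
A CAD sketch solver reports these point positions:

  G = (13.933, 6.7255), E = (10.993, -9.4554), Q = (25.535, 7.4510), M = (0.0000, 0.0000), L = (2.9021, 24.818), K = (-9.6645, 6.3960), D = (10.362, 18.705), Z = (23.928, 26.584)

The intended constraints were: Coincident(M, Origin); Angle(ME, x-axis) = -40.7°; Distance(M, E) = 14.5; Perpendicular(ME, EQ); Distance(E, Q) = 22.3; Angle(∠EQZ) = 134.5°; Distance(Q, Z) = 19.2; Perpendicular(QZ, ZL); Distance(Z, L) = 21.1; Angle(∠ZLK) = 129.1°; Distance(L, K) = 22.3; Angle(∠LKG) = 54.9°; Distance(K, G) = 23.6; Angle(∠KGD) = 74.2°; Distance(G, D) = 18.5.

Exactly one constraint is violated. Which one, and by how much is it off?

Distance(G, D) = 18.5 — off by 6.00.

M = (0.00, 0.00) ✓; ME at -40.70° ✓; |ME| = 14.50 ✓; ∠(ME, EQ) = 90.00° ✓; |EQ| = 22.30 ✓; ∠EQZ = 134.5° ✓; |QZ| = 19.20 ✓; ∠(QZ, ZL) = 90.00° ✓; |ZL| = 21.10 ✓; ∠ZLK = 129.1° ✓; |LK| = 22.30 ✓; ∠LKG = 54.90° ✓; |KG| = 23.60 ✓; ∠KGD = 74.20° ✓; |GD| = 12.50 ✗.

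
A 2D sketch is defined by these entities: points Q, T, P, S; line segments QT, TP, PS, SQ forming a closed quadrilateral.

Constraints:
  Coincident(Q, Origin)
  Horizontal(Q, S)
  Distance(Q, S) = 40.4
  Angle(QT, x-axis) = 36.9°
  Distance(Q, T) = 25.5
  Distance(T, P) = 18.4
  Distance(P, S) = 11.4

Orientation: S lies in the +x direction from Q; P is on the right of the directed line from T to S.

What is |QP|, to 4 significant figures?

29.05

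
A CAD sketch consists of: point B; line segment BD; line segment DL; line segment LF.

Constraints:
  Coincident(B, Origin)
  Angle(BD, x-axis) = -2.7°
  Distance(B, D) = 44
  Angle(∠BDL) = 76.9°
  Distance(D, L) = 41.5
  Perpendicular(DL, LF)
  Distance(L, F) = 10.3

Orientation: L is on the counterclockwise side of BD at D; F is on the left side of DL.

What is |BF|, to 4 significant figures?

45.32

B is at the origin; BD runs at -2.7° with length 44.0, so D = 44.0·(cos -2.7°, sin -2.7°) = (43.95, -2.073). ∠BDL = 76.9°, so DL runs at -2.7° + (180° − 76.9°) = 100.4° from the x-axis; with |DL| = 41.5, L = D + 41.5·(cos 100.4°, sin 100.4°) = (36.46, 38.75). DL is perpendicular to LF; with |LF| = 10.3 on the left of DL, F = L + 10.3·(-0.9836, -0.1805) = (26.33, 36.89). Then |BF| = |F − B| = 45.32.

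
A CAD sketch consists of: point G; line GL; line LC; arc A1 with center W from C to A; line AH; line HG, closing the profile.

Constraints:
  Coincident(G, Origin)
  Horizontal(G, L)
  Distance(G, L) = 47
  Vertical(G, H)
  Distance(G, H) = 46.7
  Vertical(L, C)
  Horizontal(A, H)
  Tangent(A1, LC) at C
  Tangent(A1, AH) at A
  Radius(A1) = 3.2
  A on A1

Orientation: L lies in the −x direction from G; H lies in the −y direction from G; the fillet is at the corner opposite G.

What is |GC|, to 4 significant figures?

64.04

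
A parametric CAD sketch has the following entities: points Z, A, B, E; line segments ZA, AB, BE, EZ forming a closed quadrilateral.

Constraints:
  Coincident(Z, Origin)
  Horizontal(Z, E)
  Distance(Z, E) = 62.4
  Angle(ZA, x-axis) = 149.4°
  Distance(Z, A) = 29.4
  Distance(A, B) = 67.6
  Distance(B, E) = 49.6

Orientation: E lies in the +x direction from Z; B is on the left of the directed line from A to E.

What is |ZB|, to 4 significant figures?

55.89

Z is at the origin; ZE is horizontal with |ZE| = 62.4 and E in +x, so E = (62.4, 0). ZA runs at 149.4° with |ZA| = 29.4, so A = (-25.31, 14.97). B is determined by |AB| = 67.6 and |BE| = 49.6 together: it lies at the intersection of circle(A, 67.6) and circle(E, 49.6). With |AE| = 88.97, the foot of the radical line on AE is 56.34 from A and the perpendicular offset is √(67.6² − 56.34²) = 37.35. Taking the left-of-AE solution: B = (36.52, 42.31).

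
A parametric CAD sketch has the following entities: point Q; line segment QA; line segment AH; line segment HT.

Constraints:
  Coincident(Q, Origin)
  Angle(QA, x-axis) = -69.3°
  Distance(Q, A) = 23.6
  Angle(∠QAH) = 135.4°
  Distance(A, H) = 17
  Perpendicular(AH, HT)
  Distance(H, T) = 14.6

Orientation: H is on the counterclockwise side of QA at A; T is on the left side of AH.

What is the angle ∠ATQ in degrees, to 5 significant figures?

43.993°

Q is at the origin; QA runs at -69.3° with length 23.6, so A = 23.6·(cos -69.3°, sin -69.3°) = (8.3420, -22.076). ∠QAH = 135.4°, so AH runs at -69.3° + (180° − 135.4°) = -24.700° from the x-axis; with |AH| = 17.0, H = A + 17.0·(cos -24.700°, sin -24.700°) = (23.787, -29.180). AH is perpendicular to HT; with |HT| = 14.6 on the left of AH, T = H + 14.6·(0.41787, 0.90851) = (29.888, -15.916). Then cos ∠ATQ = TA·TQ / (|TA||TQ|), giving 43.993°.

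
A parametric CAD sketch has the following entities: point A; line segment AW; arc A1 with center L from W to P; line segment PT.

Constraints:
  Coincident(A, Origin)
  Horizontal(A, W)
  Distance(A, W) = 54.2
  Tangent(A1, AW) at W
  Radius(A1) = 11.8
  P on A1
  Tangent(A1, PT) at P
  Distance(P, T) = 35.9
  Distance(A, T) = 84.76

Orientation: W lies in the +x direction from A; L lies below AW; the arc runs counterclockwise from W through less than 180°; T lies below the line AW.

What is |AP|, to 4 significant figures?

50.21

Checks: ∠(LW, WA) = 90.00° ✓; |LP| = 11.80 ✓; ∠(LP, PT) = 90.00° ✓; |PT| = 35.90 ✓; |AT| = 84.76 ✓.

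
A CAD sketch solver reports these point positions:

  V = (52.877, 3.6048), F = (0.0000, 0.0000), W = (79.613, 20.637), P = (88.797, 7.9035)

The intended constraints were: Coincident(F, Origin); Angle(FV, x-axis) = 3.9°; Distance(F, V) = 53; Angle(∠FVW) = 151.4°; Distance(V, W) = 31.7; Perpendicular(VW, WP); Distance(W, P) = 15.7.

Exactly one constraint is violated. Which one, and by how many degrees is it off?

Perpendicular(VW, WP) — off by 3.30°.

F = (0.00, 0.00) ✓; FV at 3.900° ✓; |FV| = 53.00 ✓; ∠FVW = 151.4° ✓; |VW| = 31.70 ✓; ∠(VW, WP) = 86.70° ✗; |WP| = 15.70 ✓.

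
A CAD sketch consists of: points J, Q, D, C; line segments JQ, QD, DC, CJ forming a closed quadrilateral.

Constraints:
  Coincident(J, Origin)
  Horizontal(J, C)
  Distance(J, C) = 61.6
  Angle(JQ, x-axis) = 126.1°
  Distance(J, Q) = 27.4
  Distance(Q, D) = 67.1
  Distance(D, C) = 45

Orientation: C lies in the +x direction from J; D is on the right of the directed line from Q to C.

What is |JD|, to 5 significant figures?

39.823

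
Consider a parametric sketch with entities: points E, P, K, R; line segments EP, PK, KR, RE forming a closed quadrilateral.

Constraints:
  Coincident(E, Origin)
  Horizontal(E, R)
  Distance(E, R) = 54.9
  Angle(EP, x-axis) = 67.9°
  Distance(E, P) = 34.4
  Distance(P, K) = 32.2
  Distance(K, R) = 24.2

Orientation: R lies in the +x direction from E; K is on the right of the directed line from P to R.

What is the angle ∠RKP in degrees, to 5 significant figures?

137.76°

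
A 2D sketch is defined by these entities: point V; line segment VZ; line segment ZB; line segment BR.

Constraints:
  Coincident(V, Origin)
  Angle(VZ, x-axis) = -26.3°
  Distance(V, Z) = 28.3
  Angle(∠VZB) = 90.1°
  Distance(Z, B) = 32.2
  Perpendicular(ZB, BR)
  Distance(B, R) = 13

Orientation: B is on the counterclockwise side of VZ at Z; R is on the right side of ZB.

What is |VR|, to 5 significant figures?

52.400

V is at the origin; VZ runs at -26.3° with length 28.3, so Z = 28.3·(cos -26.3°, sin -26.3°) = (25.371, -12.539). ∠VZB = 90.1°, so ZB runs at -26.3° + (180° − 90.1°) = 63.600° from the x-axis; with |ZB| = 32.2, B = Z + 32.2·(cos 63.600°, sin 63.600°) = (39.688, 16.303). ZB is perpendicular to BR; with |BR| = 13.0 on the right of ZB, R = B + 13.0·(0.89571, -0.44464) = (51.332, 10.523). Then |VR| = |R − V| = 52.400.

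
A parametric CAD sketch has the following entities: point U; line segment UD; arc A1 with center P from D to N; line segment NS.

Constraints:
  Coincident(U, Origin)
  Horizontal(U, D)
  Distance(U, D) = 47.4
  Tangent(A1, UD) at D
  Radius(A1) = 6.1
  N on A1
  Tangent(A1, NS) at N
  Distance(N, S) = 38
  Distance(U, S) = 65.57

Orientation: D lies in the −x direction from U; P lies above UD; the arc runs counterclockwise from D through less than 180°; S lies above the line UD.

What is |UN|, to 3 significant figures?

42.0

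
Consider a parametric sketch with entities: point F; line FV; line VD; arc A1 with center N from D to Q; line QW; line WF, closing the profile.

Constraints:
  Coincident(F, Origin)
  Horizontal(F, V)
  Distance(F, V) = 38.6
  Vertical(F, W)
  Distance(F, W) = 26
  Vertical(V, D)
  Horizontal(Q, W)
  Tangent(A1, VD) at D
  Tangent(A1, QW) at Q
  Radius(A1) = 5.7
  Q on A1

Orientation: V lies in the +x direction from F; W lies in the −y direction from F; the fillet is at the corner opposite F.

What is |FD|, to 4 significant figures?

43.61

The virtual corner opposite F is at (38.60, -26.00). Since A1 is tangent to VD there, ND ⟂ VD and tangency of A1 to QW means the radius NQ is perpendicular to QW, with radius 5.7, so the center N sits 5.7 in from both sides at N = (32.90, -20.30). That places the tangent points at D = (38.60, -20.30) on VD and Q = (32.90, -26.00) on QW. Then |FD| = |D − F| = 43.61.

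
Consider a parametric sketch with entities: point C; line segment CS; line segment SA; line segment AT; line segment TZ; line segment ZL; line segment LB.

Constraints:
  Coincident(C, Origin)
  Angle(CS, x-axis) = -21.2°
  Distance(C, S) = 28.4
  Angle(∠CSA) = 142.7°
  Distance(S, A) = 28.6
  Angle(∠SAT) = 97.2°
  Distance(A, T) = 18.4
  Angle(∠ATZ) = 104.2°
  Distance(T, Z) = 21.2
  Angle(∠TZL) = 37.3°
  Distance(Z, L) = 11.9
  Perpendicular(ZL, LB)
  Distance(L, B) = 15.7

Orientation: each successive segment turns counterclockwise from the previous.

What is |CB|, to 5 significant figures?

53.784

C is at the origin; CS runs at -21.2° with length 28.4, so S = (26.478, -10.270). ∠CSA = 142.7° gives SA at 16.100° from the x-axis; with |SA| = 28.6, A = (53.956, -2.3389). ∠SAT = 97.2° gives AT at 98.900° from the x-axis; with |AT| = 18.4, T = (51.110, 15.840). ∠ATZ = 104.2° gives TZ at 174.70° from the x-axis; with |TZ| = 21.2, Z = (30.000, 17.798). ∠TZL = 37.3° gives ZL at -42.600° from the x-axis; with |ZL| = 11.9, L = (38.760, 9.7430). ZL ⟂ LB, so LB runs at 47.400°; with |LB| = 15.7, B = (49.387, 21.300). Then |CB| = |B − C| = 53.784.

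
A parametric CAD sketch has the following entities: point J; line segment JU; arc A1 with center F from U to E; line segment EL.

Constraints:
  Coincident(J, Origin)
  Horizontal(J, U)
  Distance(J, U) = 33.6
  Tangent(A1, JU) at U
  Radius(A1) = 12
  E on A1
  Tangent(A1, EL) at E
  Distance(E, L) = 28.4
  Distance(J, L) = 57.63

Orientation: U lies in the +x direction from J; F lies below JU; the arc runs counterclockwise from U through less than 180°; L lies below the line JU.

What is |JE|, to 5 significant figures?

29.995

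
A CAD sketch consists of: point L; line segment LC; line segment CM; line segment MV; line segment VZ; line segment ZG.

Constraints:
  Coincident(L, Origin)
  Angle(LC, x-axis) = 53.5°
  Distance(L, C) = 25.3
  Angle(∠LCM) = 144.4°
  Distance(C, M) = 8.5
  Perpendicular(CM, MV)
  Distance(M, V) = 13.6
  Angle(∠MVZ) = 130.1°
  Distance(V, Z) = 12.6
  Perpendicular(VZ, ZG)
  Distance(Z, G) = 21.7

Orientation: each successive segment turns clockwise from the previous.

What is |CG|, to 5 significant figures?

15.958

L is at the origin; LC runs at 53.5° with length 25.3, so C = (15.049, 20.338). ∠LCM = 144.4° gives CM at 17.900° from the x-axis; with |CM| = 8.5, M = (23.138, 22.950). The perpendicularity gives MV at right angles to CM, so MV runs at -72.100°; with |MV| = 13.6, V = (27.318, 10.008). ∠MVZ = 130.1° gives VZ at -122.00° from the x-axis; with |VZ| = 12.6, Z = (20.641, -0.67698). VZ is perpendicular to ZG, so ZG runs at 148.00°; with |ZG| = 21.7, G = (2.2380, 10.822). Then |CG| = |G − C| = 15.958.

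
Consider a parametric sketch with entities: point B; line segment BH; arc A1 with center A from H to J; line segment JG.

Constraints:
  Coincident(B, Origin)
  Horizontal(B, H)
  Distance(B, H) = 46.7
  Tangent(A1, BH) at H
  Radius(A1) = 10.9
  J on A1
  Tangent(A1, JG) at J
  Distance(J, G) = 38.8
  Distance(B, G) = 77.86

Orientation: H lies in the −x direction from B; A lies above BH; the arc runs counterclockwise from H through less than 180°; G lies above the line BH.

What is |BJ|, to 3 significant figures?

41.7

Checks: |AJ| = 10.90 ✓; ∠(AJ, JG) = 90.00° ✓; |JG| = 38.80 ✓; |BG| = 77.86 ✓.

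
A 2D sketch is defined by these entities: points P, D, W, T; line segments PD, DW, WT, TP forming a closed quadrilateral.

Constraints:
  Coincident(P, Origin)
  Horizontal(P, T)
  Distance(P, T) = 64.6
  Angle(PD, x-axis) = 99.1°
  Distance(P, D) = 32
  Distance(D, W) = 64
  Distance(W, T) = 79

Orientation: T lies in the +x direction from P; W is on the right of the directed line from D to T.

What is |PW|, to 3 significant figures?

33.2

Checks: |DW| = 64.00 ✓; |WT| = 79.00 ✓.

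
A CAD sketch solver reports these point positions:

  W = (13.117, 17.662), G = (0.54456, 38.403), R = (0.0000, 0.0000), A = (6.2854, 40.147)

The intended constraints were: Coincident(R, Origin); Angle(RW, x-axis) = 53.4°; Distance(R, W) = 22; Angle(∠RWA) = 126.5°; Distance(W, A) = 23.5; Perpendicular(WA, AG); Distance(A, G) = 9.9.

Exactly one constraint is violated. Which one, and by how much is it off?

Distance(A, G) = 9.9 — off by 3.90.

R = (0.00, 0.00) ✓; RW at 53.40° ✓; |RW| = 22.00 ✓; ∠RWA = 126.5° ✓; |WA| = 23.50 ✓; ∠(WA, AG) = 90.00° ✓; |AG| = 6.000 ✗.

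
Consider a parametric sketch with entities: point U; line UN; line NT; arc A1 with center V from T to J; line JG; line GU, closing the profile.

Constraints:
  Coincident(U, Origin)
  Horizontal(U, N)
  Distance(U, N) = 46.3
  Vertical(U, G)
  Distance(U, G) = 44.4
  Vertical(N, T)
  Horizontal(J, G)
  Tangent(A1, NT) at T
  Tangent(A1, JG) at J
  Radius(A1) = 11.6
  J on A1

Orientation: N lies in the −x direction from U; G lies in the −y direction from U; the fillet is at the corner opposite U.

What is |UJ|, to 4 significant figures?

56.35

U is at the origin; UN is horizontal with |UN| = 46.3 and N on the −x side, so N = (-46.30, 0.000). U and G share the same x with |UG| = 44.4 and G on the −y side, so G = (0.000, -44.40). The virtual corner opposite U is at (-46.30, -44.40). Since A1 is tangent to NT there, VT ⟂ NT and the tangent condition forces VJ to be normal to JG, with radius 11.6, so the center V sits 11.6 in from both sides at V = (-34.70, -32.80). That places the tangent points at T = (-46.30, -32.80) on NT and J = (-34.70, -44.40) on JG. Then |UJ| = |J − U| = 56.35.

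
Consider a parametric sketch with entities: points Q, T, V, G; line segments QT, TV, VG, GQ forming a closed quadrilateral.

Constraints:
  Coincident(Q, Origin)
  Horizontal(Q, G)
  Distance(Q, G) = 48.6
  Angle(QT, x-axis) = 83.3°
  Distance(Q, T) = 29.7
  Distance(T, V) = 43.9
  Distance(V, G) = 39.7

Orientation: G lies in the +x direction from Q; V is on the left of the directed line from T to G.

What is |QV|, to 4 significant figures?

60.85

Q is at the origin; Q and G share the same y with |QG| = 48.6 and G in +x, so G = (48.6, 0). QT runs at 83.3° with |QT| = 29.7, so T = (3.465, 29.50). V is determined by |TV| = 43.9 and |VG| = 39.7 together: it lies at the intersection of circle(T, 43.9) and circle(G, 39.7). With |TG| = 53.92, the foot of the radical line on TG is 30.22 from T and the perpendicular offset is √(43.9² − 30.22²) = 31.85. Taking the left-of-TG solution: V = (46.18, 39.63).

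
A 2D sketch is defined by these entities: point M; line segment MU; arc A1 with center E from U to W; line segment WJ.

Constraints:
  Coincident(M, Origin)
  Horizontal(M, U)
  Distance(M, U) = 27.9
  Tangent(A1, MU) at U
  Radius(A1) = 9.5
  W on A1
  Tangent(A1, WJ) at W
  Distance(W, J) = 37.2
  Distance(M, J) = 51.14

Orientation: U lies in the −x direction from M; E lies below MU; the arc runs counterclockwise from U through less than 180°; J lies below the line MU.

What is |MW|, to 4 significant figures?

38.91

M is at the origin; M and U share the same y with |MU| = 27.9 and U on the −x side, so U = (-27.90, 0.000). Tangency of A1 to MU means the radius EU is perpendicular to MU, so E = U + (0, -9.5) = (-27.90, -9.500). Since EW ⟂ WJ (tangency), |EJ| = √(9.5² + 37.2²) = 38.39 regardless of where W sits on A1. So J lies on both circle(M, 51.14) and circle(E, 38.39); the below-MU intersection is J = (-19.99, -47.07). W is the foot of the tangent from J: W = (-36.42, -13.70).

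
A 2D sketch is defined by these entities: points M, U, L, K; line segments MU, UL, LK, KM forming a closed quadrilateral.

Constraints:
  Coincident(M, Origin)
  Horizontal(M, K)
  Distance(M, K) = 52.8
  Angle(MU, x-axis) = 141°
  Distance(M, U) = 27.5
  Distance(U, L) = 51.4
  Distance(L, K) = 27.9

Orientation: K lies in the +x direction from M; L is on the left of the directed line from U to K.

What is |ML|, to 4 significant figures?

34.06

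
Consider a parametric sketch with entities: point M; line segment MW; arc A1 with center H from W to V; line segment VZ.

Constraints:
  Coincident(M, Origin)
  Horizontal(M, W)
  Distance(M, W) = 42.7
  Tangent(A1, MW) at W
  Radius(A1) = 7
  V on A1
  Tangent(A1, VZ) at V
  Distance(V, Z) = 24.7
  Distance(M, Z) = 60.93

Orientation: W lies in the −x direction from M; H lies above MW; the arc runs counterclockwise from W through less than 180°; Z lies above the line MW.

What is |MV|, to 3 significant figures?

38.9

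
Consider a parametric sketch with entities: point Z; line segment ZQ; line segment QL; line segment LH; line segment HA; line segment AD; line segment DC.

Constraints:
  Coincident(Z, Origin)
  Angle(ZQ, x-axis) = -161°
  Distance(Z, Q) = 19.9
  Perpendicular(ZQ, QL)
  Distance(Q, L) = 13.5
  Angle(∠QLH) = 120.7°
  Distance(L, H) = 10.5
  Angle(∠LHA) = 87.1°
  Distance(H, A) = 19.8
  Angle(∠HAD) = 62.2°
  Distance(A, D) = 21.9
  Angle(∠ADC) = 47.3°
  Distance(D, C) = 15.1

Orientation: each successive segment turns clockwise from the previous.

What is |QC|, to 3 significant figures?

14.1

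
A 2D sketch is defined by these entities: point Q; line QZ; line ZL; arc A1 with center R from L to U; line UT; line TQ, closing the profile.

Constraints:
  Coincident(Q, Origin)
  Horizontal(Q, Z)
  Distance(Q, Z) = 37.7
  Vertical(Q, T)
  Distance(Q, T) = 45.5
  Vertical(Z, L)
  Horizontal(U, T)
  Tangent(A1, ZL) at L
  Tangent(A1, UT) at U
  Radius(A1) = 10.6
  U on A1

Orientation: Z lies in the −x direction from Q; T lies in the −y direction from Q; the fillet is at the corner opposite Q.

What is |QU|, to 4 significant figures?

52.96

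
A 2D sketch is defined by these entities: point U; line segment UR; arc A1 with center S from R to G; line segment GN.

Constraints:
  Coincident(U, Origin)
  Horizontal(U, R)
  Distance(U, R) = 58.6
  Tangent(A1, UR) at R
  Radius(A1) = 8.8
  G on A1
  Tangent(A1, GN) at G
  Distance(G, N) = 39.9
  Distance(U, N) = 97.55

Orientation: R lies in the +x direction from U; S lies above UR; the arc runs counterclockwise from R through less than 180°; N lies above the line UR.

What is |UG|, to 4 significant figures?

65.14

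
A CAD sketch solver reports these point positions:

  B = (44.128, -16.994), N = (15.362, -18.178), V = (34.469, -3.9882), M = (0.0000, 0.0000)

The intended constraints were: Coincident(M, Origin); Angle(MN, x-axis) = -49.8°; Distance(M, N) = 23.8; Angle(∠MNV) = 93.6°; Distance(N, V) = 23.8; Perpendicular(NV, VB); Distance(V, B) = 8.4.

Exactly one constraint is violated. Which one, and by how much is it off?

Distance(V, B) = 8.4 — off by 7.80.

M = (0.00, 0.00) ✓; MN at -49.80° ✓; |MN| = 23.80 ✓; ∠MNV = 93.60° ✓; |NV| = 23.80 ✓; ∠(NV, VB) = 90.00° ✓; |VB| = 16.20 ✗.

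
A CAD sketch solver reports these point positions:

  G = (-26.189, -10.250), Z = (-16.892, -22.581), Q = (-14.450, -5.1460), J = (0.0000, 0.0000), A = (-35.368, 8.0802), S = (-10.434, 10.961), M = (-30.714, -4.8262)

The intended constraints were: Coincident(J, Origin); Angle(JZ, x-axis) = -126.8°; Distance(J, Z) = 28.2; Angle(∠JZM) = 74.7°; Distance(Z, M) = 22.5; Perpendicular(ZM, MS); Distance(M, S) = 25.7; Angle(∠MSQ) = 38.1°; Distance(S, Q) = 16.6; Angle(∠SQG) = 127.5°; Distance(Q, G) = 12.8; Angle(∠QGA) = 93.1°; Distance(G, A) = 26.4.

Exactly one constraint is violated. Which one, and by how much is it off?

Distance(G, A) = 26.4 — off by 5.90.

J = (0.00, 0.00) ✓; JZ at -126.8° ✓; |JZ| = 28.20 ✓; ∠JZM = 74.70° ✓; |ZM| = 22.50 ✓; ∠(ZM, MS) = 90.00° ✓; |MS| = 25.70 ✓; ∠MSQ = 38.10° ✓; |SQ| = 16.60 ✓; ∠SQG = 127.5° ✓; |QG| = 12.80 ✓; ∠QGA = 93.10° ✓; |GA| = 20.50 ✗.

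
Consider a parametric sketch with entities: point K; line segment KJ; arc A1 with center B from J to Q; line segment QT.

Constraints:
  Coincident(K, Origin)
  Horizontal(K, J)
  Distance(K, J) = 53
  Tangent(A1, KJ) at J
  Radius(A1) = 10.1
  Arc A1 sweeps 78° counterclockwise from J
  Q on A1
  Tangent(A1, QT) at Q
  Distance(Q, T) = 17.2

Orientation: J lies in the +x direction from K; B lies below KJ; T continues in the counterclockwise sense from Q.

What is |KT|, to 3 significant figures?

46.7

K is at the origin; K and J share the same y with |KJ| = 53.0 and J on the +x side, so J = (53.0, 0.00). Since A1 is tangent to KJ there, BJ ⟂ KJ, so B = J + (0, -10.1) = (53.0, -10.1). On A1, J sits at bearing 90° from B; a 78° counterclockwise sweep puts Q at bearing 168°, so Q = B + 10.1·(cos 168°, sin 168°) = (43.1, -8.00). A1 meets QT tangentially, so BQ is at right angles to QT, so QT runs along (−sin 168°, cos 168°); with |QT| = 17.2, T = (39.5, -24.8). Then |KT| = |T − K| = 46.7.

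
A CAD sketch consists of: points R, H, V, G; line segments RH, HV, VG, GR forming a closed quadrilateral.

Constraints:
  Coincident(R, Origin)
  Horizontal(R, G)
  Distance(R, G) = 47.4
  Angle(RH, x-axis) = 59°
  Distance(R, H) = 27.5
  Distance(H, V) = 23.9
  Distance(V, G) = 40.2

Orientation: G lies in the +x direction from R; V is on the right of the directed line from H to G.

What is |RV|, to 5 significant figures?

7.2408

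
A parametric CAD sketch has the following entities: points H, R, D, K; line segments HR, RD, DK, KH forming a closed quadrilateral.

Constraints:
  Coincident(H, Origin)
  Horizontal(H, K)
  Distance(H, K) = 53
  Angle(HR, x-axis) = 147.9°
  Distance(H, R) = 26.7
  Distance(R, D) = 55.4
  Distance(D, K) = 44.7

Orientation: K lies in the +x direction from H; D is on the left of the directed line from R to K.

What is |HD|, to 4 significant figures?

46.31

Checks: |HK| = 53.00 ✓; |HR| = 26.70 ✓; |RD| = 55.40 ✓; |DK| = 44.70 ✓.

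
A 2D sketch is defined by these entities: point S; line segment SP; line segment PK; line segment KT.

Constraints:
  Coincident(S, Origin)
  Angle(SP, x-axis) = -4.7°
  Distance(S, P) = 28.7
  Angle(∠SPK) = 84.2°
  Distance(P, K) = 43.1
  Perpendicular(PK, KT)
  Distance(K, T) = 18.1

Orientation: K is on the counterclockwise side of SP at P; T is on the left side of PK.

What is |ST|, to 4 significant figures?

41.54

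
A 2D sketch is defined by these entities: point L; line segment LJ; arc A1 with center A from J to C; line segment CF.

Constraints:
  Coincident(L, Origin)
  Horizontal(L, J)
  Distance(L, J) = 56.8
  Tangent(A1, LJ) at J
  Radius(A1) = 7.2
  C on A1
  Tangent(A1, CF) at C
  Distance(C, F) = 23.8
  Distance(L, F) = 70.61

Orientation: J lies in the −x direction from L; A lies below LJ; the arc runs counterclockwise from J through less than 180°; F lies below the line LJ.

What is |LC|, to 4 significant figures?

64.42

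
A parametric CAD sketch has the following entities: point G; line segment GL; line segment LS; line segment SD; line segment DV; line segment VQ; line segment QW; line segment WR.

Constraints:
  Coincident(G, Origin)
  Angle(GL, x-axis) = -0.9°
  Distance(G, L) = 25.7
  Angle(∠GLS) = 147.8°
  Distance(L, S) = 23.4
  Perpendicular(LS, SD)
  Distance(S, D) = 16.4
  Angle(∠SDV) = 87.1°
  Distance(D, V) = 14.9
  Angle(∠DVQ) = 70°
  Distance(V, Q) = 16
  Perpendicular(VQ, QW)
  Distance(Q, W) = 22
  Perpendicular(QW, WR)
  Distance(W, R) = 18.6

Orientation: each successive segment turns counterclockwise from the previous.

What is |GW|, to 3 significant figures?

56.9

∠DVQ = 70.0° gives VQ at -35.8° from the x-axis; with |VQ| = 16.0, Q = (37.8, 8.03). VQ is perpendicular to QW, so QW runs at 54.2°; with |QW| = 22.0, W = (50.7, 25.9). Then |GW| = |W − G| = 56.9.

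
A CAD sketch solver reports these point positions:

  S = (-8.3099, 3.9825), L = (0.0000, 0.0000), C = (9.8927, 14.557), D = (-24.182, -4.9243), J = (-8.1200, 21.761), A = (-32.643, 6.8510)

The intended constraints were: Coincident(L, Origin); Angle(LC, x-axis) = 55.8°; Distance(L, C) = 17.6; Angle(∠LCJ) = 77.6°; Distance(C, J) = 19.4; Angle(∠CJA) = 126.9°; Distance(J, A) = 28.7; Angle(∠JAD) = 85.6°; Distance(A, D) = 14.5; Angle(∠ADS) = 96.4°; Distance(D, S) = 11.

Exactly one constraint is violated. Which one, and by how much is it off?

Distance(D, S) = 11 — off by 7.20.

L = (0.00, 0.00) ✓; LC at 55.80° ✓; |LC| = 17.60 ✓; ∠LCJ = 77.60° ✓; |CJ| = 19.40 ✓; ∠CJA = 126.9° ✓; |JA| = 28.70 ✓; ∠JAD = 85.60° ✓; |AD| = 14.50 ✓; ∠ADS = 96.40° ✓; |DS| = 18.20 ✗.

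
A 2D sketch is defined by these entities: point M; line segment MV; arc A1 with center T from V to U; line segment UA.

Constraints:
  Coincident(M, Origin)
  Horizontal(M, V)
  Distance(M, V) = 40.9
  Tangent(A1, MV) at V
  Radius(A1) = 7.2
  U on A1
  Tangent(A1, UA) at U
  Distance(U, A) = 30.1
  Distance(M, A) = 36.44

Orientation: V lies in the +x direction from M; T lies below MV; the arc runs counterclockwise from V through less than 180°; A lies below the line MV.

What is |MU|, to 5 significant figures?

34.769

M is at the origin; M and V share the same y with |MV| = 40.9 and V on the +x side, so V = (40.900, 0.0000). A1 meets MV tangentially, so TV is at right angles to MV, so T = V + (0, -7.2) = (40.900, -7.2000). Since TU ⟂ UA (tangency), |TA| = √(7.2² + 30.1²) = 30.949 regardless of where U sits on A1. So A lies on both circle(M, 36.44) and circle(T, 30.949); the below-MV intersection is A = (20.277, -30.277). U is the foot of the tangent from A: U = (34.563, -3.7829).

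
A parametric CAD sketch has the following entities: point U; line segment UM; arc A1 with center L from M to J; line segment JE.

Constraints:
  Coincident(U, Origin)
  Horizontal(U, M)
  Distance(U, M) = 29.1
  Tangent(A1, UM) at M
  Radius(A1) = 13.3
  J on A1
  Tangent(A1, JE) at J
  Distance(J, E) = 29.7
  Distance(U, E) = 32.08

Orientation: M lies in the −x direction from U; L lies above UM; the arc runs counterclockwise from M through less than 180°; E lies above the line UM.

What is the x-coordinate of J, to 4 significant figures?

-17.68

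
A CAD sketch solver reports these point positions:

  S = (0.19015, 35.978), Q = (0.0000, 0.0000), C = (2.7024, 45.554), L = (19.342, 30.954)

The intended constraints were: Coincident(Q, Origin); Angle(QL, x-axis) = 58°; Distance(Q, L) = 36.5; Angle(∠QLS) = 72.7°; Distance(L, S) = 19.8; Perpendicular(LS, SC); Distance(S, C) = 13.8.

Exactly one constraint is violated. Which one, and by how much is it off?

Distance(S, C) = 13.8 — off by 3.90.

Q = (0.00, 0.00) ✓; QL at 58.00° ✓; |QL| = 36.50 ✓; ∠QLS = 72.70° ✓; |LS| = 19.80 ✓; ∠(LS, SC) = 90.00° ✓; |SC| = 9.900 ✗.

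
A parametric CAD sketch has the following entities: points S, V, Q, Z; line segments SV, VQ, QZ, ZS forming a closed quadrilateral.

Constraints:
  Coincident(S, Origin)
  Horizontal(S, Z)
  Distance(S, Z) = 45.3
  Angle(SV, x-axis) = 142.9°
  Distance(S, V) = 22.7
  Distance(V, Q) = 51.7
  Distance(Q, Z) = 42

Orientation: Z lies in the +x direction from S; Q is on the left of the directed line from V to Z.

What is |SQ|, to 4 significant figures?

46.94

S is at the origin; S and Z share the same y with |SZ| = 45.3 and Z in +x, so Z = (45.3, 0). SV runs at 142.9° with |SV| = 22.7, so V = (-18.11, 13.69). Q is determined by |VQ| = 51.7 and |QZ| = 42.0 together: it lies at the intersection of circle(V, 51.7) and circle(Z, 42.0). With |VZ| = 64.87, the foot of the radical line on VZ is 39.44 from V and the perpendicular offset is √(51.7² − 39.44²) = 33.43. Taking the left-of-VZ solution: Q = (27.50, 38.04).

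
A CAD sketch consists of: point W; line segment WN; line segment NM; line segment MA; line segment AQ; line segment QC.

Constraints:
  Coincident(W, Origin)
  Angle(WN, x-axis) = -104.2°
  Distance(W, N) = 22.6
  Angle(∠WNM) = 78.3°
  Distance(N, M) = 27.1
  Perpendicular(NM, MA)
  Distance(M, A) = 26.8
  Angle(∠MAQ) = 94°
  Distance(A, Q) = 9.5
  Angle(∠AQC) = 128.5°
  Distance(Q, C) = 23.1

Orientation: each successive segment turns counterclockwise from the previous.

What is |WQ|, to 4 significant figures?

14.09

W is at the origin; WN runs at -104.2° with length 22.6, so N = (-5.544, -21.91). ∠WNM = 78.3° gives NM at -2.500° from the x-axis; with |NM| = 27.1, M = (21.53, -23.09). NM is perpendicular to MA, so MA runs at 87.50°; with |MA| = 26.8, A = (22.70, 3.683). ∠MAQ = 94.0° gives AQ at 173.5° from the x-axis; with |AQ| = 9.5, Q = (13.26, 4.758). Then |WQ| = |Q − W| = 14.09.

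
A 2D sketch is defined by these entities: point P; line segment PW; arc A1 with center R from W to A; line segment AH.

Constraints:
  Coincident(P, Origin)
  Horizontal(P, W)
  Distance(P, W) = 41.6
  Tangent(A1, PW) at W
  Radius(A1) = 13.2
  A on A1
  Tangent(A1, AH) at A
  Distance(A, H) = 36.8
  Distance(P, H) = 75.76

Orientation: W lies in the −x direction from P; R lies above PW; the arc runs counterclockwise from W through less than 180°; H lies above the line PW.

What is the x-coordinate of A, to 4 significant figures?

-32.21

Checks: P.y = 0.00, W.y = 0.00 ✓; ∠(RW, WP) = 90.00° ✓; |RW| = 13.20 ✓; |RA| = 13.20 ✓; ∠(RA, AH) = 90.00° ✓; |AH| = 36.80 ✓; |PH| = 75.76 ✓.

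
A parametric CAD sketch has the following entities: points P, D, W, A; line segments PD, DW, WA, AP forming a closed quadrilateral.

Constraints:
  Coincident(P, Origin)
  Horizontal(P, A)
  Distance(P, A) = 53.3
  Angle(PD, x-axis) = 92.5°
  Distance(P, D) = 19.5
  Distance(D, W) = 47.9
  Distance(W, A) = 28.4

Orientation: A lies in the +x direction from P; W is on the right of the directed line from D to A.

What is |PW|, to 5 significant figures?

34.748

P is at the origin; P and A share the same y with |PA| = 53.3 and A in +x, so A = (53.3, 0). PD runs at 92.5° with |PD| = 19.5, so D = (-0.85058, 19.481). W is determined by |DW| = 47.9 and |WA| = 28.4 together: it lies at the intersection of circle(D, 47.9) and circle(A, 28.4). With |DA| = 57.548, the foot of the radical line on DA is 41.701 from D and the perpendicular offset is √(47.9² − 41.701²) = 23.567. Taking the right-of-DA solution: W = (30.410, -16.811).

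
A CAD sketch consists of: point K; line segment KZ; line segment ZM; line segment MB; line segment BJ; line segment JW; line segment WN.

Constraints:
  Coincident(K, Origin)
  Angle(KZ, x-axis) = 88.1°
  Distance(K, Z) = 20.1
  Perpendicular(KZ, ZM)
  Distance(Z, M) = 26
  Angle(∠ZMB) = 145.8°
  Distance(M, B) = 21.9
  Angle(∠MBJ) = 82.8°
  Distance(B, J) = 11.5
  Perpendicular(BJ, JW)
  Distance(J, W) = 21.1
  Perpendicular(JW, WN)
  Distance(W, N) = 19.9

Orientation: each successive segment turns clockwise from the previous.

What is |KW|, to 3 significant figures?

24.5

K is at the origin; KZ runs at 88.1° with length 20.1, so Z = (0.666, 20.1). KZ is perpendicular to ZM, so ZM runs at -1.90°; with |ZM| = 26.0, M = (26.7, 19.2). ∠ZMB = 145.8° gives MB at -36.1° from the x-axis; with |MB| = 21.9, B = (44.3, 6.32). ∠MBJ = 82.8° gives BJ at -133° from the x-axis; with |BJ| = 11.5, J = (36.5, -2.05). The perpendicularity gives JW at right angles to BJ, so JW runs at 137°; with |JW| = 21.1, W = (21.1, 12.4). Then |KW| = |W − K| = 24.5.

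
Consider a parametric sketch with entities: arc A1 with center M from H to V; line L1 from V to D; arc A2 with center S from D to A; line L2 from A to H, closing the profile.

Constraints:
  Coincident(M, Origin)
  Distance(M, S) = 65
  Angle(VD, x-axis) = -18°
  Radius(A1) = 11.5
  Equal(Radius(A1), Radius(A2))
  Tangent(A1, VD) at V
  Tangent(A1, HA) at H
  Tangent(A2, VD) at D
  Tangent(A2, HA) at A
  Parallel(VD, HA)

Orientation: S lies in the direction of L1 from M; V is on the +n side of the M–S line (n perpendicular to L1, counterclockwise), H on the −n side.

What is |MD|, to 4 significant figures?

66.01

The slot axis is L1's direction at -18.0°, so u = (cos -18.0°, sin -18.0°) = (0.9511, -0.3090) and n = (−sin -18.0°, cos -18.0°) = (0.3090, 0.9511). M is at the origin and S lies 65.0 along u from M, so S = 65.0·u = (61.82, -20.09). Tangency of A1 to both parallel lines with radius 11.5 puts V and H at M ± 11.5·n: V = (3.554, 10.94), H = (-3.554, -10.94). Equal radii place D and A the same way about S: D = S + 11.5·n = (65.37, -9.149), A = S − 11.5·n = (58.26, -31.02). Then |MD| = |D − M| = 66.01.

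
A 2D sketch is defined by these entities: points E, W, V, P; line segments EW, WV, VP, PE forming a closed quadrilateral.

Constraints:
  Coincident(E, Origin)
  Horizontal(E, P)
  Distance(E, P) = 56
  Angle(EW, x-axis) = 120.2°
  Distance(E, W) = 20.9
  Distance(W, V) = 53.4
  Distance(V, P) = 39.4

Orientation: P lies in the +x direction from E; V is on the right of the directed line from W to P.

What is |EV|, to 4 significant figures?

33.00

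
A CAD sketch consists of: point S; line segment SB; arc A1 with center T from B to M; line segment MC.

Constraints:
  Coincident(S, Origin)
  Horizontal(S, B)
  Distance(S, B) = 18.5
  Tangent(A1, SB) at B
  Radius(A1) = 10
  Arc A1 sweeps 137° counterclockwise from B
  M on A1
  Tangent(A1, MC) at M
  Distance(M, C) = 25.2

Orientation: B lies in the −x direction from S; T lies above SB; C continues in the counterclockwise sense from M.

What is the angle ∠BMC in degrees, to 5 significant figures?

111.50°

On A1, B sits at bearing -90° from T; a 137° counterclockwise sweep puts M at bearing 47°, so M = T + 10.0·(cos 47°, sin 47°) = (-11.680, 17.314). Tangency of A1 to MC means the radius TM is perpendicular to MC, so MC runs along (−sin 47°, cos 47°); with |MC| = 25.2, C = (-30.110, 34.500). Then cos ∠BMC = MB·MC / (|MB||MC|), giving 111.50°.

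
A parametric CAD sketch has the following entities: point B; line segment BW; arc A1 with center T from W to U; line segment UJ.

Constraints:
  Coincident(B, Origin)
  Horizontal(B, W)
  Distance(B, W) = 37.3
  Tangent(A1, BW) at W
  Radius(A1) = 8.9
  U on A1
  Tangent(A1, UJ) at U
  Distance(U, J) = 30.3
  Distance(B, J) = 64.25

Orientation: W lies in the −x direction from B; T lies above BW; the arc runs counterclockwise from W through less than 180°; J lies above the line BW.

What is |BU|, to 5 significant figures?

34.709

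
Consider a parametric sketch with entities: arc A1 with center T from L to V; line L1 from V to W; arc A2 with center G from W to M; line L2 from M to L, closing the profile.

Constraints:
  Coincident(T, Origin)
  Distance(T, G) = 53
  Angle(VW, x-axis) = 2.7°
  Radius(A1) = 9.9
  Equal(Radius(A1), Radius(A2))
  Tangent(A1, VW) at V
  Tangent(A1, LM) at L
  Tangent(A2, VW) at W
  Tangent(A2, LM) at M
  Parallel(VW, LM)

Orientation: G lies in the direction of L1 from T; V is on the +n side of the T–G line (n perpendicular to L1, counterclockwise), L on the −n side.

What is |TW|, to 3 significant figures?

53.9

The slot axis is L1's direction at 2.7°, so u = (cos 2.7°, sin 2.7°) = (0.999, 0.0471) and n = (−sin 2.7°, cos 2.7°) = (-0.0471, 0.999). T is at the origin and G lies 53.0 along u from T, so G = 53.0·u = (52.9, 2.50). Tangency of A1 to both parallel lines with radius 9.9 puts V and L at T ± 9.9·n: V = (-0.466, 9.89), L = (0.466, -9.89). Equal radii place W and M the same way about G: W = G + 9.9·n = (52.5, 12.4), M = G − 9.9·n = (53.4, -7.39). Then |TW| = |W − T| = 53.9.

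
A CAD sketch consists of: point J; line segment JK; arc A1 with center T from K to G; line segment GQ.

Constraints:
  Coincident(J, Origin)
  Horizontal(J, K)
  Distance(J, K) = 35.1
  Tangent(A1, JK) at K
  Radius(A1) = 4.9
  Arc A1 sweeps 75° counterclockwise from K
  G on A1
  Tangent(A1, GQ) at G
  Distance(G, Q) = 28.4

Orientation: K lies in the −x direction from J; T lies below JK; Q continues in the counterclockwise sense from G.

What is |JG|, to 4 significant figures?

40.00

J is at the origin; JK is horizontal with |JK| = 35.1 and K on the −x side, so K = (-35.10, 0.000). The tangent condition forces TK to be normal to JK, so T = K + (0, -4.9) = (-35.10, -4.900). On A1, K sits at bearing 90° from T; a 75° counterclockwise sweep puts G at bearing 165°, so G = T + 4.9·(cos 165°, sin 165°) = (-39.83, -3.632). Then |JG| = |G − J| = 40.00.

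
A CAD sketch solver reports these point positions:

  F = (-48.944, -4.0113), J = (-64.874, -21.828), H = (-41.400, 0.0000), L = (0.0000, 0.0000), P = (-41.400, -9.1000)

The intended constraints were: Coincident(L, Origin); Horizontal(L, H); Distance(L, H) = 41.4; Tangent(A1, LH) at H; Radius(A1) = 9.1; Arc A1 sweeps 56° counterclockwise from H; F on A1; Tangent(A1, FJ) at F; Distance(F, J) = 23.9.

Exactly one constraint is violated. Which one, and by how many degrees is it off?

Tangent(A1, FJ) at F — off by 7.80°.

L = (0.00, 0.00) ✓; L.y = 0.00, H.y = 0.00 ✓; |LH| = 41.40 ✓; ∠(PH, HL) = 90.00° ✓; |PH| = 9.100 ✓; bearing(P→F) − bearing(P→H) = 56.00° ✓; |PF| = 9.100 ✓; ∠(PF, FJ) = 97.80° ✗; |FJ| = 23.90 ✓.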